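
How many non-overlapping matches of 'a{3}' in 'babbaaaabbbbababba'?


Pattern 'a{3}' matches exactly 3 consecutive a's (greedy, non-overlapping).
String: 'babbaaaabbbbababba'
Scanning for runs of a's:
  Run at pos 1: 'a' (length 1) -> 0 match(es)
  Run at pos 4: 'aaaa' (length 4) -> 1 match(es)
  Run at pos 12: 'a' (length 1) -> 0 match(es)
  Run at pos 14: 'a' (length 1) -> 0 match(es)
  Run at pos 17: 'a' (length 1) -> 0 match(es)
Matches found: ['aaa']
Total: 1

1


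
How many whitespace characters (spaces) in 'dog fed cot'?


\s matches whitespace characters (spaces, tabs, etc.).
Text: 'dog fed cot'
This text has 3 words separated by spaces.
Number of spaces = number of words - 1 = 3 - 1 = 2

2


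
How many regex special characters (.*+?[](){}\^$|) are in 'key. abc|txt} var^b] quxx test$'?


Regex special characters are: . * + ? [ ] ( ) { } \ ^ $ |
Scanning 'key. abc|txt} var^b] quxx test$':
  pos 3: '.' -> SPECIAL
  pos 8: '|' -> SPECIAL
  pos 12: '}' -> SPECIAL
  pos 17: '^' -> SPECIAL
  pos 19: ']' -> SPECIAL
  pos 30: '$' -> SPECIAL
Special chars found: ['.', '|', '}', '^', ']', '$']
Total: 6

6


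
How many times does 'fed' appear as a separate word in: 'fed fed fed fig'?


Scanning each word for exact match 'fed':
  Word 1: 'fed' -> MATCH
  Word 2: 'fed' -> MATCH
  Word 3: 'fed' -> MATCH
  Word 4: 'fig' -> no
Total matches: 3

3


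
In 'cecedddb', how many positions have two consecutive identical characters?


Looking for consecutive identical characters in 'cecedddb':
  pos 0-1: 'c' vs 'e' -> different
  pos 1-2: 'e' vs 'c' -> different
  pos 2-3: 'c' vs 'e' -> different
  pos 3-4: 'e' vs 'd' -> different
  pos 4-5: 'd' vs 'd' -> MATCH ('dd')
  pos 5-6: 'd' vs 'd' -> MATCH ('dd')
  pos 6-7: 'd' vs 'b' -> different
Consecutive identical pairs: ['dd', 'dd']
Count: 2

2


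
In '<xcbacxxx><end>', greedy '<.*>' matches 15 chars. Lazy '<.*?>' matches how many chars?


Greedy '<.*>' tries to match as MUCH as possible.
Lazy '<.*?>' tries to match as LITTLE as possible.

String: '<xcbacxxx><end>'
Greedy '<.*>' starts at first '<' and extends to the LAST '>': '<xcbacxxx><end>' (15 chars)
Lazy '<.*?>' starts at first '<' and stops at the FIRST '>': '<xcbacxxx>' (10 chars)

10


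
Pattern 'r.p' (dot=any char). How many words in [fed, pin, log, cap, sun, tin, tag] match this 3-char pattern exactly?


Pattern 'r.p' means: starts with 'r', any single char, ends with 'p'.
Checking each word (must be exactly 3 chars):
  'fed' (len=3): no
  'pin' (len=3): no
  'log' (len=3): no
  'cap' (len=3): no
  'sun' (len=3): no
  'tin' (len=3): no
  'tag' (len=3): no
Matching words: []
Total: 0

0


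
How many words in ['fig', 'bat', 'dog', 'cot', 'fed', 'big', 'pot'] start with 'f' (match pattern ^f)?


Pattern ^f anchors to start of word. Check which words begin with 'f':
  'fig' -> MATCH (starts with 'f')
  'bat' -> no
  'dog' -> no
  'cot' -> no
  'fed' -> MATCH (starts with 'f')
  'big' -> no
  'pot' -> no
Matching words: ['fig', 'fed']
Count: 2

2


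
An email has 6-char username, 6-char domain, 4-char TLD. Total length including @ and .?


An email address has format: username@domain.tld
Username length: 6
'@' character: 1
Domain length: 6
'.' character: 1
TLD length: 4
Total = 6 + 1 + 6 + 1 + 4 = 18

18


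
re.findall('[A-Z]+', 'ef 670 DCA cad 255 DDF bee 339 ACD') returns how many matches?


Pattern '[A-Z]+' finds one or more uppercase letters.
Text: 'ef 670 DCA cad 255 DDF bee 339 ACD'
Scanning for matches:
  Match 1: 'DCA'
  Match 2: 'DDF'
  Match 3: 'ACD'
Total matches: 3

3


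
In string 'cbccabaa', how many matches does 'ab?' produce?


Pattern 'ab?' matches 'a' optionally followed by 'b'.
String: 'cbccabaa'
Scanning left to right for 'a' then checking next char:
  Match 1: 'ab' (a followed by b)
  Match 2: 'a' (a not followed by b)
  Match 3: 'a' (a not followed by b)
Total matches: 3

3


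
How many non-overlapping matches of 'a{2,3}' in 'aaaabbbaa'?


Pattern 'a{2,3}' matches between 2 and 3 consecutive a's (greedy).
String: 'aaaabbbaa'
Finding runs of a's and applying greedy matching:
  Run at pos 0: 'aaaa' (length 4)
  Run at pos 7: 'aa' (length 2)
Matches: ['aaa', 'aa']
Count: 2

2


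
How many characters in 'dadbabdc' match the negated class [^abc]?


Negated class [^abc] matches any char NOT in {a, b, c}
Scanning 'dadbabdc':
  pos 0: 'd' -> MATCH
  pos 1: 'a' -> no (excluded)
  pos 2: 'd' -> MATCH
  pos 3: 'b' -> no (excluded)
  pos 4: 'a' -> no (excluded)
  pos 5: 'b' -> no (excluded)
  pos 6: 'd' -> MATCH
  pos 7: 'c' -> no (excluded)
Total matches: 3

3


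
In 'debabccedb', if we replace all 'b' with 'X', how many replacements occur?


re.sub('b', 'X', text) replaces every occurrence of 'b' with 'X'.
Text: 'debabccedb'
Scanning for 'b':
  pos 2: 'b' -> replacement #1
  pos 4: 'b' -> replacement #2
  pos 9: 'b' -> replacement #3
Total replacements: 3

3


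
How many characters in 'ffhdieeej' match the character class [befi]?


Character class [befi] matches any of: {b, e, f, i}
Scanning string 'ffhdieeej' character by character:
  pos 0: 'f' -> MATCH
  pos 1: 'f' -> MATCH
  pos 2: 'h' -> no
  pos 3: 'd' -> no
  pos 4: 'i' -> MATCH
  pos 5: 'e' -> MATCH
  pos 6: 'e' -> MATCH
  pos 7: 'e' -> MATCH
  pos 8: 'j' -> no
Total matches: 6

6


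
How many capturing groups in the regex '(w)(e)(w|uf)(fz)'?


To count capturing groups, count each '(' that starts a group.
Pattern: '(w)(e)(w|uf)(fz)'
Walking through the pattern:
  Position 0: '(' -> group #1
  Position 3: '(' -> group #2
  Position 6: '(' -> group #3
  Position 12: '(' -> group #4
Total capturing groups: 4

4


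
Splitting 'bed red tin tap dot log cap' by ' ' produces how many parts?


Splitting by ' ' breaks the string at each occurrence of the separator.
Text: 'bed red tin tap dot log cap'
Parts after split:
  Part 1: 'bed'
  Part 2: 'red'
  Part 3: 'tin'
  Part 4: 'tap'
  Part 5: 'dot'
  Part 6: 'log'
  Part 7: 'cap'
Total parts: 7

7


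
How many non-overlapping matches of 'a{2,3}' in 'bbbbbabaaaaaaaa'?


Pattern 'a{2,3}' matches between 2 and 3 consecutive a's (greedy).
String: 'bbbbbabaaaaaaaa'
Finding runs of a's and applying greedy matching:
  Run at pos 5: 'a' (length 1)
  Run at pos 7: 'aaaaaaaa' (length 8)
Matches: ['aaa', 'aaa', 'aa']
Count: 3

3


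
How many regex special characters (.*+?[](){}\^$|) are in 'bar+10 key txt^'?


Regex special characters are: . * + ? [ ] ( ) { } \ ^ $ |
Scanning 'bar+10 key txt^':
  pos 3: '+' -> SPECIAL
  pos 14: '^' -> SPECIAL
Special chars found: ['+', '^']
Total: 2

2


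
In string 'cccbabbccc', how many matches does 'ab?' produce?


Pattern 'ab?' matches 'a' optionally followed by 'b'.
String: 'cccbabbccc'
Scanning left to right for 'a' then checking next char:
  Match 1: 'ab' (a followed by b)
Total matches: 1

1


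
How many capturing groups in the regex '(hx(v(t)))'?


To count capturing groups, count each '(' that starts a group.
Pattern: '(hx(v(t)))'
Walking through the pattern:
  Position 0: '(' -> group #1
  Position 3: '(' -> group #2
  Position 5: '(' -> group #3
Total capturing groups: 3

3


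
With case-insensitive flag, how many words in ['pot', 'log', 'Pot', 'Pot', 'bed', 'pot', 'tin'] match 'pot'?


Case-insensitive matching: compare each word's lowercase form to 'pot'.
  'pot' -> lower='pot' -> MATCH
  'log' -> lower='log' -> no
  'Pot' -> lower='pot' -> MATCH
  'Pot' -> lower='pot' -> MATCH
  'bed' -> lower='bed' -> no
  'pot' -> lower='pot' -> MATCH
  'tin' -> lower='tin' -> no
Matches: ['pot', 'Pot', 'Pot', 'pot']
Count: 4

4


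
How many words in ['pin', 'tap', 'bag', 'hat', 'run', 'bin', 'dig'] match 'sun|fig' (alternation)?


Alternation 'sun|fig' matches either 'sun' or 'fig'.
Checking each word:
  'pin' -> no
  'tap' -> no
  'bag' -> no
  'hat' -> no
  'run' -> no
  'bin' -> no
  'dig' -> no
Matches: []
Count: 0

0


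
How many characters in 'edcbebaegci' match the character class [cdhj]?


Character class [cdhj] matches any of: {c, d, h, j}
Scanning string 'edcbebaegci' character by character:
  pos 0: 'e' -> no
  pos 1: 'd' -> MATCH
  pos 2: 'c' -> MATCH
  pos 3: 'b' -> no
  pos 4: 'e' -> no
  pos 5: 'b' -> no
  pos 6: 'a' -> no
  pos 7: 'e' -> no
  pos 8: 'g' -> no
  pos 9: 'c' -> MATCH
  pos 10: 'i' -> no
Total matches: 3

3


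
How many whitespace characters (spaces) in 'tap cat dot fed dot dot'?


\s matches whitespace characters (spaces, tabs, etc.).
Text: 'tap cat dot fed dot dot'
This text has 6 words separated by spaces.
Number of spaces = number of words - 1 = 6 - 1 = 5

5


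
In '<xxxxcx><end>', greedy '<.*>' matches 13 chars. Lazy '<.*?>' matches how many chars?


Greedy '<.*>' tries to match as MUCH as possible.
Lazy '<.*?>' tries to match as LITTLE as possible.

String: '<xxxxcx><end>'
Greedy '<.*>' starts at first '<' and extends to the LAST '>': '<xxxxcx><end>' (13 chars)
Lazy '<.*?>' starts at first '<' and stops at the FIRST '>': '<xxxxcx>' (8 chars)

8


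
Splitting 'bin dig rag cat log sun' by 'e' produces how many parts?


Splitting by 'e' breaks the string at each occurrence of the separator.
Text: 'bin dig rag cat log sun'
Parts after split:
  Part 1: 'bin dig rag cat log sun'
Total parts: 1

1


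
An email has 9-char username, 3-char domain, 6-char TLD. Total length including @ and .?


An email address has format: username@domain.tld
Username length: 9
'@' character: 1
Domain length: 3
'.' character: 1
TLD length: 6
Total = 9 + 1 + 3 + 1 + 6 = 20

20


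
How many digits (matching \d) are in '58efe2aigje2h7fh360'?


\d matches any digit 0-9.
Scanning '58efe2aigje2h7fh360':
  pos 0: '5' -> DIGIT
  pos 1: '8' -> DIGIT
  pos 5: '2' -> DIGIT
  pos 11: '2' -> DIGIT
  pos 13: '7' -> DIGIT
  pos 16: '3' -> DIGIT
  pos 17: '6' -> DIGIT
  pos 18: '0' -> DIGIT
Digits found: ['5', '8', '2', '2', '7', '3', '6', '0']
Total: 8

8


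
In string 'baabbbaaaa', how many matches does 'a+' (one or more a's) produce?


Pattern 'a+' matches one or more consecutive a's.
String: 'baabbbaaaa'
Scanning for runs of a:
  Match 1: 'aa' (length 2)
  Match 2: 'aaaa' (length 4)
Total matches: 2

2


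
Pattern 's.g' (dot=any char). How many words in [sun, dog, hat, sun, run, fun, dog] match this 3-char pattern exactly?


Pattern 's.g' means: starts with 's', any single char, ends with 'g'.
Checking each word (must be exactly 3 chars):
  'sun' (len=3): no
  'dog' (len=3): no
  'hat' (len=3): no
  'sun' (len=3): no
  'run' (len=3): no
  'fun' (len=3): no
  'dog' (len=3): no
Matching words: []
Total: 0

0


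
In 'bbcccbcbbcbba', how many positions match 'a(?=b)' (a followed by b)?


Lookahead 'a(?=b)' matches 'a' only when followed by 'b'.
String: 'bbcccbcbbcbba'
Checking each position where char is 'a':
Matching positions: []
Count: 0

0


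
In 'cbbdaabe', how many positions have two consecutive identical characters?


Looking for consecutive identical characters in 'cbbdaabe':
  pos 0-1: 'c' vs 'b' -> different
  pos 1-2: 'b' vs 'b' -> MATCH ('bb')
  pos 2-3: 'b' vs 'd' -> different
  pos 3-4: 'd' vs 'a' -> different
  pos 4-5: 'a' vs 'a' -> MATCH ('aa')
  pos 5-6: 'a' vs 'b' -> different
  pos 6-7: 'b' vs 'e' -> different
Consecutive identical pairs: ['bb', 'aa']
Count: 2

2


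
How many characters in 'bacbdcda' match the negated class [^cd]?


Negated class [^cd] matches any char NOT in {c, d}
Scanning 'bacbdcda':
  pos 0: 'b' -> MATCH
  pos 1: 'a' -> MATCH
  pos 2: 'c' -> no (excluded)
  pos 3: 'b' -> MATCH
  pos 4: 'd' -> no (excluded)
  pos 5: 'c' -> no (excluded)
  pos 6: 'd' -> no (excluded)
  pos 7: 'a' -> MATCH
Total matches: 4

4


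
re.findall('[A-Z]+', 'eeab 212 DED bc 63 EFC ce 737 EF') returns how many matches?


Pattern '[A-Z]+' finds one or more uppercase letters.
Text: 'eeab 212 DED bc 63 EFC ce 737 EF'
Scanning for matches:
  Match 1: 'DED'
  Match 2: 'EFC'
  Match 3: 'EF'
Total matches: 3

3


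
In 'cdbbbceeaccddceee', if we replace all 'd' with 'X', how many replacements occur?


re.sub('d', 'X', text) replaces every occurrence of 'd' with 'X'.
Text: 'cdbbbceeaccddceee'
Scanning for 'd':
  pos 1: 'd' -> replacement #1
  pos 11: 'd' -> replacement #2
  pos 12: 'd' -> replacement #3
Total replacements: 3

3


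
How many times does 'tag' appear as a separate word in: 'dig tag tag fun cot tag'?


Scanning each word for exact match 'tag':
  Word 1: 'dig' -> no
  Word 2: 'tag' -> MATCH
  Word 3: 'tag' -> MATCH
  Word 4: 'fun' -> no
  Word 5: 'cot' -> no
  Word 6: 'tag' -> MATCH
Total matches: 3

3


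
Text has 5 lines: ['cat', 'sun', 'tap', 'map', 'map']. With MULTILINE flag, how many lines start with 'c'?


With MULTILINE flag, ^ matches the start of each line.
Lines: ['cat', 'sun', 'tap', 'map', 'map']
Checking which lines start with 'c':
  Line 1: 'cat' -> MATCH
  Line 2: 'sun' -> no
  Line 3: 'tap' -> no
  Line 4: 'map' -> no
  Line 5: 'map' -> no
Matching lines: ['cat']
Count: 1

1


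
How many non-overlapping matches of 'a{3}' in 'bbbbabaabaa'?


Pattern 'a{3}' matches exactly 3 consecutive a's (greedy, non-overlapping).
String: 'bbbbabaabaa'
Scanning for runs of a's:
  Run at pos 4: 'a' (length 1) -> 0 match(es)
  Run at pos 6: 'aa' (length 2) -> 0 match(es)
  Run at pos 9: 'aa' (length 2) -> 0 match(es)
Matches found: []
Total: 0

0


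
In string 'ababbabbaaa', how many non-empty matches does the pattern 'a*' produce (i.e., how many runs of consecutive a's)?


Pattern 'a*' matches zero or more a's. We want non-empty runs of consecutive a's.
String: 'ababbabbaaa'
Walking through the string to find runs of a's:
  Run 1: positions 0-0 -> 'a'
  Run 2: positions 2-2 -> 'a'
  Run 3: positions 5-5 -> 'a'
  Run 4: positions 8-10 -> 'aaa'
Non-empty runs found: ['a', 'a', 'a', 'aaa']
Count: 4

4


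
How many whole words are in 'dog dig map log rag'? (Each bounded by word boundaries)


Word boundaries (\b) mark the start/end of each word.
Text: 'dog dig map log rag'
Splitting by whitespace:
  Word 1: 'dog'
  Word 2: 'dig'
  Word 3: 'map'
  Word 4: 'log'
  Word 5: 'rag'
Total whole words: 5

5


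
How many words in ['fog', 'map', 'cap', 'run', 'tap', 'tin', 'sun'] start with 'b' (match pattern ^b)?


Pattern ^b anchors to start of word. Check which words begin with 'b':
  'fog' -> no
  'map' -> no
  'cap' -> no
  'run' -> no
  'tap' -> no
  'tin' -> no
  'sun' -> no
Matching words: []
Count: 0

0


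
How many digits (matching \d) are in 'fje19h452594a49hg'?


\d matches any digit 0-9.
Scanning 'fje19h452594a49hg':
  pos 3: '1' -> DIGIT
  pos 4: '9' -> DIGIT
  pos 6: '4' -> DIGIT
  pos 7: '5' -> DIGIT
  pos 8: '2' -> DIGIT
  pos 9: '5' -> DIGIT
  pos 10: '9' -> DIGIT
  pos 11: '4' -> DIGIT
  pos 13: '4' -> DIGIT
  pos 14: '9' -> DIGIT
Digits found: ['1', '9', '4', '5', '2', '5', '9', '4', '4', '9']
Total: 10

10


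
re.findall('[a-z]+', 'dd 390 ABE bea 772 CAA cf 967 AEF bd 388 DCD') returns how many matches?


Pattern '[a-z]+' finds one or more lowercase letters.
Text: 'dd 390 ABE bea 772 CAA cf 967 AEF bd 388 DCD'
Scanning for matches:
  Match 1: 'dd'
  Match 2: 'bea'
  Match 3: 'cf'
  Match 4: 'bd'
Total matches: 4

4


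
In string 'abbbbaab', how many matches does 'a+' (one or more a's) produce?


Pattern 'a+' matches one or more consecutive a's.
String: 'abbbbaab'
Scanning for runs of a:
  Match 1: 'a' (length 1)
  Match 2: 'aa' (length 2)
Total matches: 2

2


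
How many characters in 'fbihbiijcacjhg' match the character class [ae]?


Character class [ae] matches any of: {a, e}
Scanning string 'fbihbiijcacjhg' character by character:
  pos 0: 'f' -> no
  pos 1: 'b' -> no
  pos 2: 'i' -> no
  pos 3: 'h' -> no
  pos 4: 'b' -> no
  pos 5: 'i' -> no
  pos 6: 'i' -> no
  pos 7: 'j' -> no
  pos 8: 'c' -> no
  pos 9: 'a' -> MATCH
  pos 10: 'c' -> no
  pos 11: 'j' -> no
  pos 12: 'h' -> no
  pos 13: 'g' -> no
Total matches: 1

1


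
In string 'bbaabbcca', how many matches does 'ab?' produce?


Pattern 'ab?' matches 'a' optionally followed by 'b'.
String: 'bbaabbcca'
Scanning left to right for 'a' then checking next char:
  Match 1: 'a' (a not followed by b)
  Match 2: 'ab' (a followed by b)
  Match 3: 'a' (a not followed by b)
Total matches: 3

3


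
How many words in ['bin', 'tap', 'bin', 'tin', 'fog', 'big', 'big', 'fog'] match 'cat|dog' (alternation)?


Alternation 'cat|dog' matches either 'cat' or 'dog'.
Checking each word:
  'bin' -> no
  'tap' -> no
  'bin' -> no
  'tin' -> no
  'fog' -> no
  'big' -> no
  'big' -> no
  'fog' -> no
Matches: []
Count: 0

0


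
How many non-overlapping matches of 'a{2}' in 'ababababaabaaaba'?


Pattern 'a{2}' matches exactly 2 consecutive a's (greedy, non-overlapping).
String: 'ababababaabaaaba'
Scanning for runs of a's:
  Run at pos 0: 'a' (length 1) -> 0 match(es)
  Run at pos 2: 'a' (length 1) -> 0 match(es)
  Run at pos 4: 'a' (length 1) -> 0 match(es)
  Run at pos 6: 'a' (length 1) -> 0 match(es)
  Run at pos 8: 'aa' (length 2) -> 1 match(es)
  Run at pos 11: 'aaa' (length 3) -> 1 match(es)
  Run at pos 15: 'a' (length 1) -> 0 match(es)
Matches found: ['aa', 'aa']
Total: 2

2


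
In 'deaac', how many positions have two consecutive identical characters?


Looking for consecutive identical characters in 'deaac':
  pos 0-1: 'd' vs 'e' -> different
  pos 1-2: 'e' vs 'a' -> different
  pos 2-3: 'a' vs 'a' -> MATCH ('aa')
  pos 3-4: 'a' vs 'c' -> different
Consecutive identical pairs: ['aa']
Count: 1

1


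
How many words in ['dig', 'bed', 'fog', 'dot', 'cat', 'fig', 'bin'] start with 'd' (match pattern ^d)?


Pattern ^d anchors to start of word. Check which words begin with 'd':
  'dig' -> MATCH (starts with 'd')
  'bed' -> no
  'fog' -> no
  'dot' -> MATCH (starts with 'd')
  'cat' -> no
  'fig' -> no
  'bin' -> no
Matching words: ['dig', 'dot']
Count: 2

2


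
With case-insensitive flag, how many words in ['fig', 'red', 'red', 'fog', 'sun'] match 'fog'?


Case-insensitive matching: compare each word's lowercase form to 'fog'.
  'fig' -> lower='fig' -> no
  'red' -> lower='red' -> no
  'red' -> lower='red' -> no
  'fog' -> lower='fog' -> MATCH
  'sun' -> lower='sun' -> no
Matches: ['fog']
Count: 1

1


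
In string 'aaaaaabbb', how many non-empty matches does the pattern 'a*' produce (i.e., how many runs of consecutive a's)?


Pattern 'a*' matches zero or more a's. We want non-empty runs of consecutive a's.
String: 'aaaaaabbb'
Walking through the string to find runs of a's:
  Run 1: positions 0-5 -> 'aaaaaa'
Non-empty runs found: ['aaaaaa']
Count: 1

1


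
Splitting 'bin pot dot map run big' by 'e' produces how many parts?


Splitting by 'e' breaks the string at each occurrence of the separator.
Text: 'bin pot dot map run big'
Parts after split:
  Part 1: 'bin pot dot map run big'
Total parts: 1

1


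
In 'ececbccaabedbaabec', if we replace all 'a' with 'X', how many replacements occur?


re.sub('a', 'X', text) replaces every occurrence of 'a' with 'X'.
Text: 'ececbccaabedbaabec'
Scanning for 'a':
  pos 7: 'a' -> replacement #1
  pos 8: 'a' -> replacement #2
  pos 13: 'a' -> replacement #3
  pos 14: 'a' -> replacement #4
Total replacements: 4

4


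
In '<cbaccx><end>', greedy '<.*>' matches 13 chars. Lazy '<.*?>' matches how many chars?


Greedy '<.*>' tries to match as MUCH as possible.
Lazy '<.*?>' tries to match as LITTLE as possible.

String: '<cbaccx><end>'
Greedy '<.*>' starts at first '<' and extends to the LAST '>': '<cbaccx><end>' (13 chars)
Lazy '<.*?>' starts at first '<' and stops at the FIRST '>': '<cbaccx>' (8 chars)

8


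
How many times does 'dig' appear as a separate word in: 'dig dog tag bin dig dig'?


Scanning each word for exact match 'dig':
  Word 1: 'dig' -> MATCH
  Word 2: 'dog' -> no
  Word 3: 'tag' -> no
  Word 4: 'bin' -> no
  Word 5: 'dig' -> MATCH
  Word 6: 'dig' -> MATCH
Total matches: 3

3


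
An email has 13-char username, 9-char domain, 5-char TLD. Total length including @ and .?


An email address has format: username@domain.tld
Username length: 13
'@' character: 1
Domain length: 9
'.' character: 1
TLD length: 5
Total = 13 + 1 + 9 + 1 + 5 = 29

29


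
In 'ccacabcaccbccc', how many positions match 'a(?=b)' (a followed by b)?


Lookahead 'a(?=b)' matches 'a' only when followed by 'b'.
String: 'ccacabcaccbccc'
Checking each position where char is 'a':
  pos 2: 'a' -> no (next='c')
  pos 4: 'a' -> MATCH (next='b')
  pos 7: 'a' -> no (next='c')
Matching positions: [4]
Count: 1

1


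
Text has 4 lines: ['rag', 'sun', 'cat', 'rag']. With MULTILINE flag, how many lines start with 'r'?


With MULTILINE flag, ^ matches the start of each line.
Lines: ['rag', 'sun', 'cat', 'rag']
Checking which lines start with 'r':
  Line 1: 'rag' -> MATCH
  Line 2: 'sun' -> no
  Line 3: 'cat' -> no
  Line 4: 'rag' -> MATCH
Matching lines: ['rag', 'rag']
Count: 2

2


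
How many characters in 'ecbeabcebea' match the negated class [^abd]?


Negated class [^abd] matches any char NOT in {a, b, d}
Scanning 'ecbeabcebea':
  pos 0: 'e' -> MATCH
  pos 1: 'c' -> MATCH
  pos 2: 'b' -> no (excluded)
  pos 3: 'e' -> MATCH
  pos 4: 'a' -> no (excluded)
  pos 5: 'b' -> no (excluded)
  pos 6: 'c' -> MATCH
  pos 7: 'e' -> MATCH
  pos 8: 'b' -> no (excluded)
  pos 9: 'e' -> MATCH
  pos 10: 'a' -> no (excluded)
Total matches: 6

6


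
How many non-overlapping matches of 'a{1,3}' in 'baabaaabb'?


Pattern 'a{1,3}' matches between 1 and 3 consecutive a's (greedy).
String: 'baabaaabb'
Finding runs of a's and applying greedy matching:
  Run at pos 1: 'aa' (length 2)
  Run at pos 4: 'aaa' (length 3)
Matches: ['aa', 'aaa']
Count: 2

2


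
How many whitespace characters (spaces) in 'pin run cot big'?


\s matches whitespace characters (spaces, tabs, etc.).
Text: 'pin run cot big'
This text has 4 words separated by spaces.
Number of spaces = number of words - 1 = 4 - 1 = 3

3


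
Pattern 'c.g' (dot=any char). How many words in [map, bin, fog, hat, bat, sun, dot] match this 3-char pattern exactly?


Pattern 'c.g' means: starts with 'c', any single char, ends with 'g'.
Checking each word (must be exactly 3 chars):
  'map' (len=3): no
  'bin' (len=3): no
  'fog' (len=3): no
  'hat' (len=3): no
  'bat' (len=3): no
  'sun' (len=3): no
  'dot' (len=3): no
Matching words: []
Total: 0

0


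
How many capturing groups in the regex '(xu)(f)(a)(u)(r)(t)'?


To count capturing groups, count each '(' that starts a group.
Pattern: '(xu)(f)(a)(u)(r)(t)'
Walking through the pattern:
  Position 0: '(' -> group #1
  Position 4: '(' -> group #2
  Position 7: '(' -> group #3
  Position 10: '(' -> group #4
  Position 13: '(' -> group #5
  Position 16: '(' -> group #6
Total capturing groups: 6

6


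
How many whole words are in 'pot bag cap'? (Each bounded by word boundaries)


Word boundaries (\b) mark the start/end of each word.
Text: 'pot bag cap'
Splitting by whitespace:
  Word 1: 'pot'
  Word 2: 'bag'
  Word 3: 'cap'
Total whole words: 3

3


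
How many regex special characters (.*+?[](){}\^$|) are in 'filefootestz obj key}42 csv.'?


Regex special characters are: . * + ? [ ] ( ) { } \ ^ $ |
Scanning 'filefootestz obj key}42 csv.':
  pos 20: '}' -> SPECIAL
  pos 27: '.' -> SPECIAL
Special chars found: ['}', '.']
Total: 2

2


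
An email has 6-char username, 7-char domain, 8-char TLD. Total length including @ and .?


An email address has format: username@domain.tld
Username length: 6
'@' character: 1
Domain length: 7
'.' character: 1
TLD length: 8
Total = 6 + 1 + 7 + 1 + 8 = 23

23


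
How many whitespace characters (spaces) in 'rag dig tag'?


\s matches whitespace characters (spaces, tabs, etc.).
Text: 'rag dig tag'
This text has 3 words separated by spaces.
Number of spaces = number of words - 1 = 3 - 1 = 2

2


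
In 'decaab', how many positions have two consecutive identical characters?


Looking for consecutive identical characters in 'decaab':
  pos 0-1: 'd' vs 'e' -> different
  pos 1-2: 'e' vs 'c' -> different
  pos 2-3: 'c' vs 'a' -> different
  pos 3-4: 'a' vs 'a' -> MATCH ('aa')
  pos 4-5: 'a' vs 'b' -> different
Consecutive identical pairs: ['aa']
Count: 1

1


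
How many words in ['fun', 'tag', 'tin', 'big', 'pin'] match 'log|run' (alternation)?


Alternation 'log|run' matches either 'log' or 'run'.
Checking each word:
  'fun' -> no
  'tag' -> no
  'tin' -> no
  'big' -> no
  'pin' -> no
Matches: []
Count: 0

0


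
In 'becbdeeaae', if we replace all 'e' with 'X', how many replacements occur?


re.sub('e', 'X', text) replaces every occurrence of 'e' with 'X'.
Text: 'becbdeeaae'
Scanning for 'e':
  pos 1: 'e' -> replacement #1
  pos 5: 'e' -> replacement #2
  pos 6: 'e' -> replacement #3
  pos 9: 'e' -> replacement #4
Total replacements: 4

4


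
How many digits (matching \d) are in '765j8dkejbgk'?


\d matches any digit 0-9.
Scanning '765j8dkejbgk':
  pos 0: '7' -> DIGIT
  pos 1: '6' -> DIGIT
  pos 2: '5' -> DIGIT
  pos 4: '8' -> DIGIT
Digits found: ['7', '6', '5', '8']
Total: 4

4


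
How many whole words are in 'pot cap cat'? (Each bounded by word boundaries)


Word boundaries (\b) mark the start/end of each word.
Text: 'pot cap cat'
Splitting by whitespace:
  Word 1: 'pot'
  Word 2: 'cap'
  Word 3: 'cat'
Total whole words: 3

3


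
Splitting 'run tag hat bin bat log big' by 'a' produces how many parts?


Splitting by 'a' breaks the string at each occurrence of the separator.
Text: 'run tag hat bin bat log big'
Parts after split:
  Part 1: 'run t'
  Part 2: 'g h'
  Part 3: 't bin b'
  Part 4: 't log big'
Total parts: 4

4


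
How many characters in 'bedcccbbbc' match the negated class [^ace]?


Negated class [^ace] matches any char NOT in {a, c, e}
Scanning 'bedcccbbbc':
  pos 0: 'b' -> MATCH
  pos 1: 'e' -> no (excluded)
  pos 2: 'd' -> MATCH
  pos 3: 'c' -> no (excluded)
  pos 4: 'c' -> no (excluded)
  pos 5: 'c' -> no (excluded)
  pos 6: 'b' -> MATCH
  pos 7: 'b' -> MATCH
  pos 8: 'b' -> MATCH
  pos 9: 'c' -> no (excluded)
Total matches: 5

5


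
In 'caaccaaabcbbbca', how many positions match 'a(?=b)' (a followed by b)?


Lookahead 'a(?=b)' matches 'a' only when followed by 'b'.
String: 'caaccaaabcbbbca'
Checking each position where char is 'a':
  pos 1: 'a' -> no (next='a')
  pos 2: 'a' -> no (next='c')
  pos 5: 'a' -> no (next='a')
  pos 6: 'a' -> no (next='a')
  pos 7: 'a' -> MATCH (next='b')
Matching positions: [7]
Count: 1

1


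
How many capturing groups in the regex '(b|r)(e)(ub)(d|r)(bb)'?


To count capturing groups, count each '(' that starts a group.
Pattern: '(b|r)(e)(ub)(d|r)(bb)'
Walking through the pattern:
  Position 0: '(' -> group #1
  Position 5: '(' -> group #2
  Position 8: '(' -> group #3
  Position 12: '(' -> group #4
  Position 17: '(' -> group #5
Total capturing groups: 5

5


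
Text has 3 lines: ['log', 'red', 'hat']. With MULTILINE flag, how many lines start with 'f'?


With MULTILINE flag, ^ matches the start of each line.
Lines: ['log', 'red', 'hat']
Checking which lines start with 'f':
  Line 1: 'log' -> no
  Line 2: 'red' -> no
  Line 3: 'hat' -> no
Matching lines: []
Count: 0

0


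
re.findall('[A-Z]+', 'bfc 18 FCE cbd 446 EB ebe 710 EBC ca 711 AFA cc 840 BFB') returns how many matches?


Pattern '[A-Z]+' finds one or more uppercase letters.
Text: 'bfc 18 FCE cbd 446 EB ebe 710 EBC ca 711 AFA cc 840 BFB'
Scanning for matches:
  Match 1: 'FCE'
  Match 2: 'EB'
  Match 3: 'EBC'
  Match 4: 'AFA'
  Match 5: 'BFB'
Total matches: 5

5


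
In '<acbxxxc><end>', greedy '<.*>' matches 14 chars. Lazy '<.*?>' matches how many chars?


Greedy '<.*>' tries to match as MUCH as possible.
Lazy '<.*?>' tries to match as LITTLE as possible.

String: '<acbxxxc><end>'
Greedy '<.*>' starts at first '<' and extends to the LAST '>': '<acbxxxc><end>' (14 chars)
Lazy '<.*?>' starts at first '<' and stops at the FIRST '>': '<acbxxxc>' (9 chars)

9


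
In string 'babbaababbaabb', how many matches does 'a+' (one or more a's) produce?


Pattern 'a+' matches one or more consecutive a's.
String: 'babbaababbaabb'
Scanning for runs of a:
  Match 1: 'a' (length 1)
  Match 2: 'aa' (length 2)
  Match 3: 'a' (length 1)
  Match 4: 'aa' (length 2)
Total matches: 4

4


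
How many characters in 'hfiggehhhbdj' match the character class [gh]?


Character class [gh] matches any of: {g, h}
Scanning string 'hfiggehhhbdj' character by character:
  pos 0: 'h' -> MATCH
  pos 1: 'f' -> no
  pos 2: 'i' -> no
  pos 3: 'g' -> MATCH
  pos 4: 'g' -> MATCH
  pos 5: 'e' -> no
  pos 6: 'h' -> MATCH
  pos 7: 'h' -> MATCH
  pos 8: 'h' -> MATCH
  pos 9: 'b' -> no
  pos 10: 'd' -> no
  pos 11: 'j' -> no
Total matches: 6

6


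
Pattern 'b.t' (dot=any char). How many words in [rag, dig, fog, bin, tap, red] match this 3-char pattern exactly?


Pattern 'b.t' means: starts with 'b', any single char, ends with 't'.
Checking each word (must be exactly 3 chars):
  'rag' (len=3): no
  'dig' (len=3): no
  'fog' (len=3): no
  'bin' (len=3): no
  'tap' (len=3): no
  'red' (len=3): no
Matching words: []
Total: 0

0


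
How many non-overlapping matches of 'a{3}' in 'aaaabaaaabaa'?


Pattern 'a{3}' matches exactly 3 consecutive a's (greedy, non-overlapping).
String: 'aaaabaaaabaa'
Scanning for runs of a's:
  Run at pos 0: 'aaaa' (length 4) -> 1 match(es)
  Run at pos 5: 'aaaa' (length 4) -> 1 match(es)
  Run at pos 10: 'aa' (length 2) -> 0 match(es)
Matches found: ['aaa', 'aaa']
Total: 2

2


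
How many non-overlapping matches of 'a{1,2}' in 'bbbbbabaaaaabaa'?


Pattern 'a{1,2}' matches between 1 and 2 consecutive a's (greedy).
String: 'bbbbbabaaaaabaa'
Finding runs of a's and applying greedy matching:
  Run at pos 5: 'a' (length 1)
  Run at pos 7: 'aaaaa' (length 5)
  Run at pos 13: 'aa' (length 2)
Matches: ['a', 'aa', 'aa', 'a', 'aa']
Count: 5

5


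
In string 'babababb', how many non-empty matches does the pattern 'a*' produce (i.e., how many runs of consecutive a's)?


Pattern 'a*' matches zero or more a's. We want non-empty runs of consecutive a's.
String: 'babababb'
Walking through the string to find runs of a's:
  Run 1: positions 1-1 -> 'a'
  Run 2: positions 3-3 -> 'a'
  Run 3: positions 5-5 -> 'a'
Non-empty runs found: ['a', 'a', 'a']
Count: 3

3


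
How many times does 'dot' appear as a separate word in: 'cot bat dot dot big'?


Scanning each word for exact match 'dot':
  Word 1: 'cot' -> no
  Word 2: 'bat' -> no
  Word 3: 'dot' -> MATCH
  Word 4: 'dot' -> MATCH
  Word 5: 'big' -> no
Total matches: 2

2


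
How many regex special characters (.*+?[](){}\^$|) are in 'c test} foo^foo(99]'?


Regex special characters are: . * + ? [ ] ( ) { } \ ^ $ |
Scanning 'c test} foo^foo(99]':
  pos 6: '}' -> SPECIAL
  pos 11: '^' -> SPECIAL
  pos 15: '(' -> SPECIAL
  pos 18: ']' -> SPECIAL
Special chars found: ['}', '^', '(', ']']
Total: 4

4


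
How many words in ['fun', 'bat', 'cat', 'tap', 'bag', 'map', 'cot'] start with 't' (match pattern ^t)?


Pattern ^t anchors to start of word. Check which words begin with 't':
  'fun' -> no
  'bat' -> no
  'cat' -> no
  'tap' -> MATCH (starts with 't')
  'bag' -> no
  'map' -> no
  'cot' -> no
Matching words: ['tap']
Count: 1

1


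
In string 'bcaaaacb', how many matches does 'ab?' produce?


Pattern 'ab?' matches 'a' optionally followed by 'b'.
String: 'bcaaaacb'
Scanning left to right for 'a' then checking next char:
  Match 1: 'a' (a not followed by b)
  Match 2: 'a' (a not followed by b)
  Match 3: 'a' (a not followed by b)
  Match 4: 'a' (a not followed by b)
Total matches: 4

4


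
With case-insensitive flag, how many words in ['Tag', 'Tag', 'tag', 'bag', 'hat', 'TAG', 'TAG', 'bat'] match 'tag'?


Case-insensitive matching: compare each word's lowercase form to 'tag'.
  'Tag' -> lower='tag' -> MATCH
  'Tag' -> lower='tag' -> MATCH
  'tag' -> lower='tag' -> MATCH
  'bag' -> lower='bag' -> no
  'hat' -> lower='hat' -> no
  'TAG' -> lower='tag' -> MATCH
  'TAG' -> lower='tag' -> MATCH
  'bat' -> lower='bat' -> no
Matches: ['Tag', 'Tag', 'tag', 'TAG', 'TAG']
Count: 5

5


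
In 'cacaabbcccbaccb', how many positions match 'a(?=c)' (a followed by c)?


Lookahead 'a(?=c)' matches 'a' only when followed by 'c'.
String: 'cacaabbcccbaccb'
Checking each position where char is 'a':
  pos 1: 'a' -> MATCH (next='c')
  pos 3: 'a' -> no (next='a')
  pos 4: 'a' -> no (next='b')
  pos 11: 'a' -> MATCH (next='c')
Matching positions: [1, 11]
Count: 2

2


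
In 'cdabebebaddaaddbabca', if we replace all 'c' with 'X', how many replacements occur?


re.sub('c', 'X', text) replaces every occurrence of 'c' with 'X'.
Text: 'cdabebebaddaaddbabca'
Scanning for 'c':
  pos 0: 'c' -> replacement #1
  pos 18: 'c' -> replacement #2
Total replacements: 2

2


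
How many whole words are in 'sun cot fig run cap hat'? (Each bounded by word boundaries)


Word boundaries (\b) mark the start/end of each word.
Text: 'sun cot fig run cap hat'
Splitting by whitespace:
  Word 1: 'sun'
  Word 2: 'cot'
  Word 3: 'fig'
  Word 4: 'run'
  Word 5: 'cap'
  Word 6: 'hat'
Total whole words: 6

6


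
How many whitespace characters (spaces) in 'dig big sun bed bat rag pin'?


\s matches whitespace characters (spaces, tabs, etc.).
Text: 'dig big sun bed bat rag pin'
This text has 7 words separated by spaces.
Number of spaces = number of words - 1 = 7 - 1 = 6

6


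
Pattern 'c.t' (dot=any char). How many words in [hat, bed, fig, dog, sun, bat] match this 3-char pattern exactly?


Pattern 'c.t' means: starts with 'c', any single char, ends with 't'.
Checking each word (must be exactly 3 chars):
  'hat' (len=3): no
  'bed' (len=3): no
  'fig' (len=3): no
  'dog' (len=3): no
  'sun' (len=3): no
  'bat' (len=3): no
Matching words: []
Total: 0

0


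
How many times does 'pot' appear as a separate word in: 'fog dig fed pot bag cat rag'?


Scanning each word for exact match 'pot':
  Word 1: 'fog' -> no
  Word 2: 'dig' -> no
  Word 3: 'fed' -> no
  Word 4: 'pot' -> MATCH
  Word 5: 'bag' -> no
  Word 6: 'cat' -> no
  Word 7: 'rag' -> no
Total matches: 1

1


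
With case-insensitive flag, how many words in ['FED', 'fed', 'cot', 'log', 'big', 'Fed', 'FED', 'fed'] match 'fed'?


Case-insensitive matching: compare each word's lowercase form to 'fed'.
  'FED' -> lower='fed' -> MATCH
  'fed' -> lower='fed' -> MATCH
  'cot' -> lower='cot' -> no
  'log' -> lower='log' -> no
  'big' -> lower='big' -> no
  'Fed' -> lower='fed' -> MATCH
  'FED' -> lower='fed' -> MATCH
  'fed' -> lower='fed' -> MATCH
Matches: ['FED', 'fed', 'Fed', 'FED', 'fed']
Count: 5

5


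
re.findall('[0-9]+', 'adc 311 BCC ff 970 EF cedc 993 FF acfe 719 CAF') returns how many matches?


Pattern '[0-9]+' finds one or more digits.
Text: 'adc 311 BCC ff 970 EF cedc 993 FF acfe 719 CAF'
Scanning for matches:
  Match 1: '311'
  Match 2: '970'
  Match 3: '993'
  Match 4: '719'
Total matches: 4

4


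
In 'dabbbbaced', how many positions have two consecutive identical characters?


Looking for consecutive identical characters in 'dabbbbaced':
  pos 0-1: 'd' vs 'a' -> different
  pos 1-2: 'a' vs 'b' -> different
  pos 2-3: 'b' vs 'b' -> MATCH ('bb')
  pos 3-4: 'b' vs 'b' -> MATCH ('bb')
  pos 4-5: 'b' vs 'b' -> MATCH ('bb')
  pos 5-6: 'b' vs 'a' -> different
  pos 6-7: 'a' vs 'c' -> different
  pos 7-8: 'c' vs 'e' -> different
  pos 8-9: 'e' vs 'd' -> different
Consecutive identical pairs: ['bb', 'bb', 'bb']
Count: 3

3


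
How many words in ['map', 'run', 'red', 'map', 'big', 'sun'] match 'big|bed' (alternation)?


Alternation 'big|bed' matches either 'big' or 'bed'.
Checking each word:
  'map' -> no
  'run' -> no
  'red' -> no
  'map' -> no
  'big' -> MATCH
  'sun' -> no
Matches: ['big']
Count: 1

1


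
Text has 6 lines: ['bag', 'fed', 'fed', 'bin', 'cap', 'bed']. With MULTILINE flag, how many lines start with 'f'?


With MULTILINE flag, ^ matches the start of each line.
Lines: ['bag', 'fed', 'fed', 'bin', 'cap', 'bed']
Checking which lines start with 'f':
  Line 1: 'bag' -> no
  Line 2: 'fed' -> MATCH
  Line 3: 'fed' -> MATCH
  Line 4: 'bin' -> no
  Line 5: 'cap' -> no
  Line 6: 'bed' -> no
Matching lines: ['fed', 'fed']
Count: 2

2


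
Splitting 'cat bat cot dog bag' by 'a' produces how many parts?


Splitting by 'a' breaks the string at each occurrence of the separator.
Text: 'cat bat cot dog bag'
Parts after split:
  Part 1: 'c'
  Part 2: 't b'
  Part 3: 't cot dog b'
  Part 4: 'g'
Total parts: 4

4


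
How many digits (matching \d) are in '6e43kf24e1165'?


\d matches any digit 0-9.
Scanning '6e43kf24e1165':
  pos 0: '6' -> DIGIT
  pos 2: '4' -> DIGIT
  pos 3: '3' -> DIGIT
  pos 6: '2' -> DIGIT
  pos 7: '4' -> DIGIT
  pos 9: '1' -> DIGIT
  pos 10: '1' -> DIGIT
  pos 11: '6' -> DIGIT
  pos 12: '5' -> DIGIT
Digits found: ['6', '4', '3', '2', '4', '1', '1', '6', '5']
Total: 9

9


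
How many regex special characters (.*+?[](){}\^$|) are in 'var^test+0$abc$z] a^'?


Regex special characters are: . * + ? [ ] ( ) { } \ ^ $ |
Scanning 'var^test+0$abc$z] a^':
  pos 3: '^' -> SPECIAL
  pos 8: '+' -> SPECIAL
  pos 10: '$' -> SPECIAL
  pos 14: '$' -> SPECIAL
  pos 16: ']' -> SPECIAL
  pos 19: '^' -> SPECIAL
Special chars found: ['^', '+', '$', '$', ']', '^']
Total: 6

6


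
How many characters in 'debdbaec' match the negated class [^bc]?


Negated class [^bc] matches any char NOT in {b, c}
Scanning 'debdbaec':
  pos 0: 'd' -> MATCH
  pos 1: 'e' -> MATCH
  pos 2: 'b' -> no (excluded)
  pos 3: 'd' -> MATCH
  pos 4: 'b' -> no (excluded)
  pos 5: 'a' -> MATCH
  pos 6: 'e' -> MATCH
  pos 7: 'c' -> no (excluded)
Total matches: 5

5


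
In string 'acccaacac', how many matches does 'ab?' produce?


Pattern 'ab?' matches 'a' optionally followed by 'b'.
String: 'acccaacac'
Scanning left to right for 'a' then checking next char:
  Match 1: 'a' (a not followed by b)
  Match 2: 'a' (a not followed by b)
  Match 3: 'a' (a not followed by b)
  Match 4: 'a' (a not followed by b)
Total matches: 4

4


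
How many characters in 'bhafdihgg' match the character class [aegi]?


Character class [aegi] matches any of: {a, e, g, i}
Scanning string 'bhafdihgg' character by character:
  pos 0: 'b' -> no
  pos 1: 'h' -> no
  pos 2: 'a' -> MATCH
  pos 3: 'f' -> no
  pos 4: 'd' -> no
  pos 5: 'i' -> MATCH
  pos 6: 'h' -> no
  pos 7: 'g' -> MATCH
  pos 8: 'g' -> MATCH
Total matches: 4

4


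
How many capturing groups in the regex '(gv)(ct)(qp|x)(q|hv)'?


To count capturing groups, count each '(' that starts a group.
Pattern: '(gv)(ct)(qp|x)(q|hv)'
Walking through the pattern:
  Position 0: '(' -> group #1
  Position 4: '(' -> group #2
  Position 8: '(' -> group #3
  Position 14: '(' -> group #4
Total capturing groups: 4

4


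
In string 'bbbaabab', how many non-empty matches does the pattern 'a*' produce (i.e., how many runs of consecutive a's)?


Pattern 'a*' matches zero or more a's. We want non-empty runs of consecutive a's.
String: 'bbbaabab'
Walking through the string to find runs of a's:
  Run 1: positions 3-4 -> 'aa'
  Run 2: positions 6-6 -> 'a'
Non-empty runs found: ['aa', 'a']
Count: 2

2


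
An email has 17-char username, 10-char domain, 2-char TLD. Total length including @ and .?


An email address has format: username@domain.tld
Username length: 17
'@' character: 1
Domain length: 10
'.' character: 1
TLD length: 2
Total = 17 + 1 + 10 + 1 + 2 = 31

31


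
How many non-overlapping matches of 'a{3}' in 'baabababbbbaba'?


Pattern 'a{3}' matches exactly 3 consecutive a's (greedy, non-overlapping).
String: 'baabababbbbaba'
Scanning for runs of a's:
  Run at pos 1: 'aa' (length 2) -> 0 match(es)
  Run at pos 4: 'a' (length 1) -> 0 match(es)
  Run at pos 6: 'a' (length 1) -> 0 match(es)
  Run at pos 11: 'a' (length 1) -> 0 match(es)
  Run at pos 13: 'a' (length 1) -> 0 match(es)
Matches found: []
Total: 0

0


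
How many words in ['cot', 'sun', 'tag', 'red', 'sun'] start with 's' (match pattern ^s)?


Pattern ^s anchors to start of word. Check which words begin with 's':
  'cot' -> no
  'sun' -> MATCH (starts with 's')
  'tag' -> no
  'red' -> no
  'sun' -> MATCH (starts with 's')
Matching words: ['sun', 'sun']
Count: 2

2
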